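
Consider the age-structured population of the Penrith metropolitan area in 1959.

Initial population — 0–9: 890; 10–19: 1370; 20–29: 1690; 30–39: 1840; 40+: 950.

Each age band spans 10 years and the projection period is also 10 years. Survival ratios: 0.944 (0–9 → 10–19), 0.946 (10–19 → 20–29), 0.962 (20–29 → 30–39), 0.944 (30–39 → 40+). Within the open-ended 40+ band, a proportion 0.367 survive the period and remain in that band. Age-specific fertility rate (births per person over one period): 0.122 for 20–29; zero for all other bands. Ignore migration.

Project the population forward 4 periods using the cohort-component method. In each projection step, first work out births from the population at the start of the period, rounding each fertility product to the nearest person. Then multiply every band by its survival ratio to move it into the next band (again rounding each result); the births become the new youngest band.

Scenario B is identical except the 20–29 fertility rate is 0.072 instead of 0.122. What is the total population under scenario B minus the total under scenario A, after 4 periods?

-182

Numbering the groups 1..5 from youngest to oldest:
Period 1.
Births: 1690 × 0.122 = 206
Group 2: 890 × 0.944 = 840
Group 3: 1370 × 0.946 = 1296
Group 4: 1690 × 0.962 = 1626
Group 5: 1840 × 0.944 + 950 × 0.367 = 1737 + 349 = 2086
→ [206, 840, 1296, 1626, 2086]
Period 2.
Births: 1296 × 0.122 = 158
Group 2: 206 × 0.944 = 194
Group 3: 840 × 0.946 = 795
Group 4: 1296 × 0.962 = 1247
Group 5: 1626 × 0.944 + 2086 × 0.367 = 1535 + 766 = 2301
→ [158, 194, 795, 1247, 2301]
Period 3.
Births: 795 × 0.122 = 97
Group 2: 158 × 0.944 = 149
Group 3: 194 × 0.946 = 184
Group 4: 795 × 0.962 = 765
Group 5: 1247 × 0.944 + 2301 × 0.367 = 1177 + 844 = 2021
→ [97, 149, 184, 765, 2021]
Period 4.
Births: 184 × 0.122 = 22
Group 2: 97 × 0.944 = 92
Group 3: 149 × 0.946 = 141
Group 4: 184 × 0.962 = 177
Group 5: 765 × 0.944 + 2021 × 0.367 = 722 + 742 = 1464
→ [22, 92, 141, 177, 1464]
Scenario A total after 4 periods: 1896
Scenario B projection —
Period 1.
Births: 1690 × 0.072 = 122
Group 2: 890 × 0.944 = 840
Group 3: 1370 × 0.946 = 1296
Group 4: 1690 × 0.962 = 1626
Group 5: 1840 × 0.944 + 950 × 0.367 = 1737 + 349 = 2086
→ [122, 840, 1296, 1626, 2086]
Period 2.
Births: 1296 × 0.072 = 93
Group 2: 122 × 0.944 = 115
Group 3: 840 × 0.946 = 795
Group 4: 1296 × 0.962 = 1247
Group 5: 1626 × 0.944 + 2086 × 0.367 = 1535 + 766 = 2301
→ [93, 115, 795, 1247, 2301]
Period 3.
Births: 795 × 0.072 = 57
Group 2: 93 × 0.944 = 88
Group 3: 115 × 0.946 = 109
Group 4: 795 × 0.962 = 765
Group 5: 1247 × 0.944 + 2301 × 0.367 = 1177 + 844 = 2021
→ [57, 88, 109, 765, 2021]
Period 4.
Births: 109 × 0.072 = 8
Group 2: 57 × 0.944 = 54
Group 3: 88 × 0.946 = 83
Group 4: 109 × 0.962 = 105
Group 5: 765 × 0.944 + 2021 × 0.367 = 722 + 742 = 1464
→ [8, 54, 83, 105, 1464]
Scenario B total after 4 periods: 1714
Difference B − A = 1714 − 1896 = -182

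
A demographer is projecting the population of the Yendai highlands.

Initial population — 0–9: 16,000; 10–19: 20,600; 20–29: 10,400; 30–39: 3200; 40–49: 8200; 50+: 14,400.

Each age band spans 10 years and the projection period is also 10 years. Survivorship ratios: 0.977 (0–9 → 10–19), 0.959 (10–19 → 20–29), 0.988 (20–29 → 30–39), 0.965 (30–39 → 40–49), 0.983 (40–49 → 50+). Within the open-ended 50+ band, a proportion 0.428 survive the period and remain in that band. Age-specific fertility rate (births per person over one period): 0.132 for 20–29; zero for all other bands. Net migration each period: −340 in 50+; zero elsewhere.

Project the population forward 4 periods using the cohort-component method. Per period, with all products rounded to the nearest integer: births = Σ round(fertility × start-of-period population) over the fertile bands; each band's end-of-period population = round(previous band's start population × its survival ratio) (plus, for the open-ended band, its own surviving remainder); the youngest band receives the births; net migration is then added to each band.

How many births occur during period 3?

1979

Call the bands 1 to 6, youngest first.
[period 1]
Births: 10400 * 0.132 = 1373
Band 2: 16000 * 0.977 = 15632
Band 3: 20600 * 0.959 = 19755
Band 4: 10400 * 0.988 = 10275
Band 5: 3200 * 0.965 = 3088
Band 6: 8200 * 0.983 + 14400 * 0.428 = 8061 + 6163 = 14224
Net migration: Band 6 − 340 → 13884
→ [1373, 15632, 19755, 10275, 3088, 13884]
[period 2]
Births: 19755 * 0.132 = 2608
Band 2: 1373 * 0.977 = 1341
Band 3: 15632 * 0.959 = 14991
Band 4: 19755 * 0.988 = 19518
Band 5: 10275 * 0.965 = 9915
Band 6: 3088 * 0.983 + 13884 * 0.428 = 3036 + 5942 = 8978
Net migration: Band 6 − 340 → 8638
→ [2608, 1341, 14991, 19518, 9915, 8638]
[period 3]
Births: 14991 * 0.132 = 1979
Band 2: 2608 * 0.977 = 2548
Band 3: 1341 * 0.959 = 1286
Band 4: 14991 * 0.988 = 14811
Band 5: 19518 * 0.965 = 18835
Band 6: 9915 * 0.983 + 8638 * 0.428 = 9746 + 3697 = 13443
Net migration: Band 6 − 340 → 13103
→ [1979, 2548, 1286, 14811, 18835, 13103]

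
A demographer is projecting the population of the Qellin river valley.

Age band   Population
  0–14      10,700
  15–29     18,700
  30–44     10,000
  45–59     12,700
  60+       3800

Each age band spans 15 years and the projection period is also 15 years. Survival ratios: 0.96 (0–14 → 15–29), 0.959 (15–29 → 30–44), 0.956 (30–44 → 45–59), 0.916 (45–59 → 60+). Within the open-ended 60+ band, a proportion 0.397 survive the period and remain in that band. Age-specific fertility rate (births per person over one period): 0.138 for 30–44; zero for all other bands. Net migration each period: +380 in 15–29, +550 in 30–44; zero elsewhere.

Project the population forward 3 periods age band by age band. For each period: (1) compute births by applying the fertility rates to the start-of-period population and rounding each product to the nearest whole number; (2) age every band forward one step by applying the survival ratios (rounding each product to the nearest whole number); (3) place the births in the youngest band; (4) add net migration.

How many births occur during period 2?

(Groups numbered youngest = 1 to oldest = 5.)
Period 1.
Births: 10000 × 0.138 = 1380
Group 2: 10700 × 0.96 = 10272
Group 3: 18700 × 0.959 = 17933
Group 4: 10000 × 0.956 = 9560
Group 5: 12700 × 0.916 + 3800 × 0.397 = 11633 + 1509 = 13142
Net migration: Group 2 + 380 → 10652; Group 3 + 550 → 18483
Giving 1380 / 10652 / 18483 / 9560 / 13142.
Period 2.
Births: 18483 × 0.138 = 2551
Group 2: 1380 × 0.96 = 1325
Group 3: 10652 × 0.959 = 10215
Group 4: 18483 × 0.956 = 17670
Group 5: 9560 × 0.916 + 13142 × 0.397 = 8757 + 5217 = 13974
Net migration: Group 2 + 380 → 1705; Group 3 + 550 → 10765
Giving 2551 / 1705 / 10765 / 17670 / 13974.

2551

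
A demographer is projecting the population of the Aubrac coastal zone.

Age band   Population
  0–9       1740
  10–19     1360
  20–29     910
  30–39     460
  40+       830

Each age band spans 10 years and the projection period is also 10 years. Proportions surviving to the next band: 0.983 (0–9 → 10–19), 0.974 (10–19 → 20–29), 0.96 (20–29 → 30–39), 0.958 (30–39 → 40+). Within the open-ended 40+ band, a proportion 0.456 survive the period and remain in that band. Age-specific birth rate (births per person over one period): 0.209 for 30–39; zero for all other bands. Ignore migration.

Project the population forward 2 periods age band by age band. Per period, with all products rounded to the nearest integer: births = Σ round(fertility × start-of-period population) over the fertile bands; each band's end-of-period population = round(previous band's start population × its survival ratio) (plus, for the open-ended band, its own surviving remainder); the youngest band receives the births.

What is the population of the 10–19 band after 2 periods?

Call the bands 1 to 5, youngest first.
[period 1]
Births: 460 × 0.209 = 96
Band 2: 1740 × 0.983 = 1710
Band 3: 1360 × 0.974 = 1325
Band 4: 910 × 0.96 = 874
Band 5: 460 × 0.958 + 830 × 0.456 = 441 + 378 = 819
→ [96, 1710, 1325, 874, 819]
[period 2]
Births: 874 × 0.209 = 183
Band 2: 96 × 0.983 = 94
Band 3: 1710 × 0.974 = 1666
Band 4: 1325 × 0.96 = 1272
Band 5: 874 × 0.958 + 819 × 0.456 = 837 + 373 = 1210
→ [183, 94, 1666, 1272, 1210]

94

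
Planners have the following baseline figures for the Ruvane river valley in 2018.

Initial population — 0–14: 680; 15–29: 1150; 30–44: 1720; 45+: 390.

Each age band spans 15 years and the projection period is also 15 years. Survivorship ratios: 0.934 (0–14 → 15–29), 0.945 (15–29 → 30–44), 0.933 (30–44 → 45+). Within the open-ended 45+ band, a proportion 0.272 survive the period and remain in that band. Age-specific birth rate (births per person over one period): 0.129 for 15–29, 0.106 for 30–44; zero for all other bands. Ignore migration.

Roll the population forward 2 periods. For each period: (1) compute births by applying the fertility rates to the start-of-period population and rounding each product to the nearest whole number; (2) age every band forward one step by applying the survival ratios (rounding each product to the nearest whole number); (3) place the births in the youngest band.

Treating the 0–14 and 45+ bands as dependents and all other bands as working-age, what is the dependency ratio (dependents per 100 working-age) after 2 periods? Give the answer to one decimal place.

After projecting period 1:
Births: 1150 × 0.129 = 148 ; 1720 × 0.106 = 182 → total 330
15–29: 680 × 0.934 = 635
30–44: 1150 × 0.945 = 1087
45+: 1720 × 0.933 + 390 × 0.272 = 1605 + 106 = 1711
Giving 330 / 635 / 1087 / 1711.
After projecting period 2:
Births: 635 × 0.129 = 82 ; 1087 × 0.106 = 115 → total 197
15–29: 330 × 0.934 = 308
30–44: 635 × 0.945 = 600
45+: 1087 × 0.933 + 1711 × 0.272 = 1014 + 465 = 1479
Giving 197 / 308 / 600 / 1479.
Dependents (band 0–14 + band 45+) = 197 + 1479 = 1676; working-age = 908; ratio = 1676/908 × 100 = 184.6

184.6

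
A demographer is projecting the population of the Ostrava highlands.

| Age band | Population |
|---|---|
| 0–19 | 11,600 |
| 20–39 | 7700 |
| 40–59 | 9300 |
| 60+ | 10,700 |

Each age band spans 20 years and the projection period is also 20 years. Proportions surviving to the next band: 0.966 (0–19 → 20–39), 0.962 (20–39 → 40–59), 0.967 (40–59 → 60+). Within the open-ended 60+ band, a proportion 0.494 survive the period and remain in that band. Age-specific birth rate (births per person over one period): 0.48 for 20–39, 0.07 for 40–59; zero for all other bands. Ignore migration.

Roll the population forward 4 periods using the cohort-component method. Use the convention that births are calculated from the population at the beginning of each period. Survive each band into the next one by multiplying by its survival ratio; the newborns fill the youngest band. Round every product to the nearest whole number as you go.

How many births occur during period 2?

5897

— Period 1 —
Births: 7700 * 0.48 = 3696, 9300 * 0.07 = 651 → total 4347
20–39: 11600 * 0.966 = 11206
40–59: 7700 * 0.962 = 7407
60+: 9300 * 0.967 + 10700 * 0.494 = 8993 + 5286 = 14279
Giving 4347 / 11206 / 7407 / 14279.
— Period 2 —
Births: 11206 * 0.48 = 5379, 7407 * 0.07 = 518 → total 5897
20–39: 4347 * 0.966 = 4199
40–59: 11206 * 0.962 = 10780
60+: 7407 * 0.967 + 14279 * 0.494 = 7163 + 7054 = 14217
Giving 5897 / 4199 / 10780 / 14217.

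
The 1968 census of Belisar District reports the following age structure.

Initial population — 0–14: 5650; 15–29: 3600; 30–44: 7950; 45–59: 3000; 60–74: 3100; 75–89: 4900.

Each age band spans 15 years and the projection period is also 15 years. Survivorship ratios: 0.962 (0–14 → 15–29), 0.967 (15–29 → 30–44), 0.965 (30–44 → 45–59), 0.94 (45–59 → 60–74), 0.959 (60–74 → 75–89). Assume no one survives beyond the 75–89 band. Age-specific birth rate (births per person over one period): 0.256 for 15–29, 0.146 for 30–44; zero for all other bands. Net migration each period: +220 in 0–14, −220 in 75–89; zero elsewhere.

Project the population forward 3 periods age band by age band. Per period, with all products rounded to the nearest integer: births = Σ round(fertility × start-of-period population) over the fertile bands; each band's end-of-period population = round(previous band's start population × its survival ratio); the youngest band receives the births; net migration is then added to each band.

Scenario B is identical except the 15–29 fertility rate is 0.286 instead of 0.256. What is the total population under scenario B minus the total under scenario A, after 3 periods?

353

Period 1.
Births: 3600 × 0.256 = 922  |  7950 × 0.146 = 1161 → 2083
15–29: 5650 × 0.962 = 5435
30–44: 3600 × 0.967 = 3481
45–59: 7950 × 0.965 = 7672
60–74: 3000 × 0.94 = 2820
75–89: 3100 × 0.959 = 2973
Net migration: 0–14 + 220 → 2303; 75–89 − 220 → 2753
Giving 2303 / 5435 / 3481 / 7672 / 2820 / 2753.
Period 2.
Births: 5435 × 0.256 = 1391  |  3481 × 0.146 = 508 → 1899
15–29: 2303 × 0.962 = 2215
30–44: 5435 × 0.967 = 5256
45–59: 3481 × 0.965 = 3359
60–74: 7672 × 0.94 = 7212
75–89: 2820 × 0.959 = 2704
Net migration: 0–14 + 220 → 2119; 75–89 − 220 → 2484
Giving 2119 / 2215 / 5256 / 3359 / 7212 / 2484.
Period 3.
Births: 2215 × 0.256 = 567  |  5256 × 0.146 = 767 → 1334
15–29: 2119 × 0.962 = 2038
30–44: 2215 × 0.967 = 2142
45–59: 5256 × 0.965 = 5072
60–74: 3359 × 0.94 = 3157
75–89: 7212 × 0.959 = 6916
Net migration: 0–14 + 220 → 1554; 75–89 − 220 → 6696
Giving 1554 / 2038 / 2142 / 5072 / 3157 / 6696.
Scenario A total after 3 periods: 20659
Scenario B projection —
Period 1.
Births: 3600 × 0.286 = 1030  |  7950 × 0.146 = 1161 → 2191
15–29: 5650 × 0.962 = 5435
30–44: 3600 × 0.967 = 3481
45–59: 7950 × 0.965 = 7672
60–74: 3000 × 0.94 = 2820
75–89: 3100 × 0.959 = 2973
Net migration: 0–14 + 220 → 2411; 75–89 − 220 → 2753
Giving 2411 / 5435 / 3481 / 7672 / 2820 / 2753.
Period 2.
Births: 5435 × 0.286 = 1554  |  3481 × 0.146 = 508 → 2062
15–29: 2411 × 0.962 = 2319
30–44: 5435 × 0.967 = 5256
45–59: 3481 × 0.965 = 3359
60–74: 7672 × 0.94 = 7212
75–89: 2820 × 0.959 = 2704
Net migration: 0–14 + 220 → 2282; 75–89 − 220 → 2484
Giving 2282 / 2319 / 5256 / 3359 / 7212 / 2484.
Period 3.
Births: 2319 × 0.286 = 663  |  5256 × 0.146 = 767 → 1430
15–29: 2282 × 0.962 = 2195
30–44: 2319 × 0.967 = 2242
45–59: 5256 × 0.965 = 5072
60–74: 3359 × 0.94 = 3157
75–89: 7212 × 0.959 = 6916
Net migration: 0–14 + 220 → 1650; 75–89 − 220 → 6696
Giving 1650 / 2195 / 2242 / 5072 / 3157 / 6696.
Scenario B total after 3 periods: 21012
Difference B − A = 21012 − 20659 = 353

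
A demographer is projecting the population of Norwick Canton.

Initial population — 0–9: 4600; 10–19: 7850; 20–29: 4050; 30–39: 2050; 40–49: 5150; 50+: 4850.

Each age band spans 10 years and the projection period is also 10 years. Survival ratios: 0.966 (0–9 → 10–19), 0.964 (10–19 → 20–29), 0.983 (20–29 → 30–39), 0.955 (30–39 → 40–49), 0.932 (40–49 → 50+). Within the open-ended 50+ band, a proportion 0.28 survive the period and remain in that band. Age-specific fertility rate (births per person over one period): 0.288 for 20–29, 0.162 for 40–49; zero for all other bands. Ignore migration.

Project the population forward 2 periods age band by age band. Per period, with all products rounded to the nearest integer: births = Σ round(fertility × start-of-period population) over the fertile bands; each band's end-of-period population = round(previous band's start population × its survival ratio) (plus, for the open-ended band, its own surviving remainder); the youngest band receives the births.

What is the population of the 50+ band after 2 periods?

3549

Period 1.
Births: 4050 × 0.288 = 1166, 5150 × 0.162 = 834 ⇒ total 2000
10–19: 4600 × 0.966 = 4444
20–29: 7850 × 0.964 = 7567
30–39: 4050 × 0.983 = 3981
40–49: 2050 × 0.955 = 1958
50+: 5150 × 0.932 + 4850 × 0.28 = 4800 + 1358 = 6158
→ [2000, 4444, 7567, 3981, 1958, 6158]
Period 2.
Births: 7567 × 0.288 = 2179, 1958 × 0.162 = 317 ⇒ total 2496
10–19: 2000 × 0.966 = 1932
20–29: 4444 × 0.964 = 4284
30–39: 7567 × 0.983 = 7438
40–49: 3981 × 0.955 = 3802
50+: 1958 × 0.932 + 6158 × 0.28 = 1825 + 1724 = 3549
→ [2496, 1932, 4284, 7438, 3802, 3549]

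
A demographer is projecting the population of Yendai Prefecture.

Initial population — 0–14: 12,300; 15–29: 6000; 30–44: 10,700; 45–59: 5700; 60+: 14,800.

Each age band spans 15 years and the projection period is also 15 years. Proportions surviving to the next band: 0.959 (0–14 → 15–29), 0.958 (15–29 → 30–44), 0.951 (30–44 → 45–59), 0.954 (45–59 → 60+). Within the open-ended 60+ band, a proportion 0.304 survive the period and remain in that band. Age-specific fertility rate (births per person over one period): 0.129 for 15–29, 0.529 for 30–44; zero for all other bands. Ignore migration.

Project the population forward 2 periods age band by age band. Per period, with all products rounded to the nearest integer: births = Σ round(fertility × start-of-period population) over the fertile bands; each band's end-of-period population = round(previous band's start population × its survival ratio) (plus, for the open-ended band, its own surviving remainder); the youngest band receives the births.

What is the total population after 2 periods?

Period 1:
Births: 6000 * 0.129 = 774 ; 10700 * 0.529 = 5660 → 6434
15–29: 12300 * 0.959 = 11796
30–44: 6000 * 0.958 = 5748
45–59: 10700 * 0.951 = 10176
60+: 5700 * 0.954 + 14800 * 0.304 = 5438 + 4499 = 9937
End of period: [6434, 11796, 5748, 10176, 9937]
Period 2:
Births: 11796 * 0.129 = 1522 ; 5748 * 0.529 = 3041 → 4563
15–29: 6434 * 0.959 = 6170
30–44: 11796 * 0.958 = 11301
45–59: 5748 * 0.951 = 5466
60+: 10176 * 0.954 + 9937 * 0.304 = 9708 + 3021 = 12729
End of period: [4563, 6170, 11301, 5466, 12729]
Total after period 2: 4563 + 6170 + 11301 + 5466 + 12729 = 40229

40229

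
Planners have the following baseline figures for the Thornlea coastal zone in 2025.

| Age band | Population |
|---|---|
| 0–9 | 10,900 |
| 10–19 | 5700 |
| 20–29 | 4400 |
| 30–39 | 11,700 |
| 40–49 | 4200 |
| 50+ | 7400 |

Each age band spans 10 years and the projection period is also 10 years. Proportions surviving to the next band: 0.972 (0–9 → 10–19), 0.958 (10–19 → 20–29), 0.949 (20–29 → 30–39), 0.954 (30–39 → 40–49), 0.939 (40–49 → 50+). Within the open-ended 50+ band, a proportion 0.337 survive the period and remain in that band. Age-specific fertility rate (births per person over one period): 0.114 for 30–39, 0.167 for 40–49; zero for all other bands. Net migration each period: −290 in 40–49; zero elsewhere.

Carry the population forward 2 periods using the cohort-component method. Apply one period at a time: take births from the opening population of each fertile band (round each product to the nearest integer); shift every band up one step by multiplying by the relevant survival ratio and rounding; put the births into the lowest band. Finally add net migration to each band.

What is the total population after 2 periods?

35675

Let band 1 be 0–9 through band 6 = 50+.
[period 1]
Births: 11700 × 0.114 = 1334  |  4200 × 0.167 = 701 → total 2035
Band 2: 10900 × 0.972 = 10595
Band 3: 5700 × 0.958 = 5461
Band 4: 4400 × 0.949 = 4176
Band 5: 11700 × 0.954 = 11162
Band 6: 4200 × 0.939 + 7400 × 0.337 = 3944 + 2494 = 6438
Net migration: Band 5 − 290 → 10872
→ [2035, 10595, 5461, 4176, 10872, 6438]
[period 2]
Births: 4176 × 0.114 = 476  |  10872 × 0.167 = 1816 → total 2292
Band 2: 2035 × 0.972 = 1978
Band 3: 10595 × 0.958 = 10150
Band 4: 5461 × 0.949 = 5182
Band 5: 4176 × 0.954 = 3984
Band 6: 10872 × 0.939 + 6438 × 0.337 = 10209 + 2170 = 12379
Net migration: Band 5 − 290 → 3694
→ [2292, 1978, 10150, 5182, 3694, 12379]
Total after period 2: 2292 + 1978 + 10150 + 5182 + 3694 + 12379 = 35675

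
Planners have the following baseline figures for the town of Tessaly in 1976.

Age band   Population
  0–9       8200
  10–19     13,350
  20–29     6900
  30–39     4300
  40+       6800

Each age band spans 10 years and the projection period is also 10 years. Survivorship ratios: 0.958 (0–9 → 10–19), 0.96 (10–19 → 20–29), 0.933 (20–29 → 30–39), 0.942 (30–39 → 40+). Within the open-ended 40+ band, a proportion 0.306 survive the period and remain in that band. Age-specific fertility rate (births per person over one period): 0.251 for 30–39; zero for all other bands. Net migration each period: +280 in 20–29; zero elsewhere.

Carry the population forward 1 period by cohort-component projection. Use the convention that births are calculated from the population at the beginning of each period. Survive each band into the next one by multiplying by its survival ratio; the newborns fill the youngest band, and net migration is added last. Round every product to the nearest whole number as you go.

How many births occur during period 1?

— Period 1 —
Births: 4300 × 0.251 = 1079
10–19: 8200 × 0.958 = 7856
20–29: 13350 × 0.96 = 12816
30–39: 6900 × 0.933 = 6438
40+: 4300 × 0.942 + 6800 × 0.306 = 4051 + 2081 = 6132
Net migration: 20–29 + 280 → 13096
End of period: [1079, 7856, 13096, 6438, 6132]

1079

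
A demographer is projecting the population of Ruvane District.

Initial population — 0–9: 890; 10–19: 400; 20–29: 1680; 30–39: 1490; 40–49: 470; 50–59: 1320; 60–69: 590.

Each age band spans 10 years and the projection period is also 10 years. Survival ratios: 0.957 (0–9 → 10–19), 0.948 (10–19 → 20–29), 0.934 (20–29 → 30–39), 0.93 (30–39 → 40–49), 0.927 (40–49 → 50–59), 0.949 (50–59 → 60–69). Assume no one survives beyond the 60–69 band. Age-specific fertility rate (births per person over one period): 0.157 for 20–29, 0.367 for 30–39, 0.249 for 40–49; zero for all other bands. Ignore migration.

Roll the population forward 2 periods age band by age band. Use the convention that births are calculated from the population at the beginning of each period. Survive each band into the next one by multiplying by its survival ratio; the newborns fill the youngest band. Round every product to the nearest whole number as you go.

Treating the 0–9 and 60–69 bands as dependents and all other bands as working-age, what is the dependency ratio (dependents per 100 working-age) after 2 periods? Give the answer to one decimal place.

29.1

Let band 1 be 0–9 through band 7 = 60–69.
— Period 1 —
Births: 1680 × 0.157 = 264 ; 1490 × 0.367 = 547 ; 470 × 0.249 = 117 ⇒ total 928
Band 2: 890 × 0.957 = 852
Band 3: 400 × 0.948 = 379
Band 4: 1680 × 0.934 = 1569
Band 5: 1490 × 0.93 = 1386
Band 6: 470 × 0.927 = 436
Band 7: 1320 × 0.949 = 1253
Population now: 0–9=928, 10–19=852, 20–29=379, 30–39=1569, 40–49=1386, 50–59=436, 60–69=1253
— Period 2 —
Births: 379 × 0.157 = 60 ; 1569 × 0.367 = 576 ; 1386 × 0.249 = 345 ⇒ total 981
Band 2: 928 × 0.957 = 888
Band 3: 852 × 0.948 = 808
Band 4: 379 × 0.934 = 354
Band 5: 1569 × 0.93 = 1459
Band 6: 1386 × 0.927 = 1285
Band 7: 436 × 0.949 = 414
Population now: 0–9=981, 10–19=888, 20–29=808, 30–39=354, 40–49=1459, 50–59=1285, 60–69=414
Dependents (band 0–9 + band 60–69) = 981 + 414 = 1395; working-age = 4794; ratio = 1395/4794 × 100 = 29.1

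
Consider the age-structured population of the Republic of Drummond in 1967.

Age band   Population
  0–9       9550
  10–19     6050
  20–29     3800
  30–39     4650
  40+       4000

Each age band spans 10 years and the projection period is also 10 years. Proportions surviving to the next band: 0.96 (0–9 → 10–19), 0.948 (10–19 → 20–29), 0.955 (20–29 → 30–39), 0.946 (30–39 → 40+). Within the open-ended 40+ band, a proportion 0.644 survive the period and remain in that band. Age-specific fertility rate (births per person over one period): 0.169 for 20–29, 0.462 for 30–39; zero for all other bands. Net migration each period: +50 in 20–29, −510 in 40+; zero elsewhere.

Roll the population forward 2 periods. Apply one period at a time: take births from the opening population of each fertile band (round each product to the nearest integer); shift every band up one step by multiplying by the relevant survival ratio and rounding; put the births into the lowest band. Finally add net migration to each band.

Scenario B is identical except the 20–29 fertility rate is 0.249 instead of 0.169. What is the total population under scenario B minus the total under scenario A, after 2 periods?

754

[period 1]
Births: 3800 * 0.169 = 642, 4650 * 0.462 = 2148 — total 2790
10–19: 9550 * 0.96 = 9168
20–29: 6050 * 0.948 = 5735
30–39: 3800 * 0.955 = 3629
40+: 4650 * 0.946 + 4000 * 0.644 = 4399 + 2576 = 6975
Net migration: 20–29 + 50 → 5785; 40+ − 510 → 6465
→ [2790, 9168, 5785, 3629, 6465]
[period 2]
Births: 5785 * 0.169 = 978, 3629 * 0.462 = 1677 — total 2655
10–19: 2790 * 0.96 = 2678
20–29: 9168 * 0.948 = 8691
30–39: 5785 * 0.955 = 5525
40+: 3629 * 0.946 + 6465 * 0.644 = 3433 + 4163 = 7596
Net migration: 20–29 + 50 → 8741; 40+ − 510 → 7086
→ [2655, 2678, 8741, 5525, 7086]
Scenario A total after 2 periods: 26685
Scenario B projection —
[period 1]
Births: 3800 * 0.249 = 946, 4650 * 0.462 = 2148 — total 3094
10–19: 9550 * 0.96 = 9168
20–29: 6050 * 0.948 = 5735
30–39: 3800 * 0.955 = 3629
40+: 4650 * 0.946 + 4000 * 0.644 = 4399 + 2576 = 6975
Net migration: 20–29 + 50 → 5785; 40+ − 510 → 6465
→ [3094, 9168, 5785, 3629, 6465]
[period 2]
Births: 5785 * 0.249 = 1440, 3629 * 0.462 = 1677 — total 3117
10–19: 3094 * 0.96 = 2970
20–29: 9168 * 0.948 = 8691
30–39: 5785 * 0.955 = 5525
40+: 3629 * 0.946 + 6465 * 0.644 = 3433 + 4163 = 7596
Net migration: 20–29 + 50 → 8741; 40+ − 510 → 7086
→ [3117, 2970, 8741, 5525, 7086]
Scenario B total after 2 periods: 27439
Difference B − A = 27439 − 26685 = 754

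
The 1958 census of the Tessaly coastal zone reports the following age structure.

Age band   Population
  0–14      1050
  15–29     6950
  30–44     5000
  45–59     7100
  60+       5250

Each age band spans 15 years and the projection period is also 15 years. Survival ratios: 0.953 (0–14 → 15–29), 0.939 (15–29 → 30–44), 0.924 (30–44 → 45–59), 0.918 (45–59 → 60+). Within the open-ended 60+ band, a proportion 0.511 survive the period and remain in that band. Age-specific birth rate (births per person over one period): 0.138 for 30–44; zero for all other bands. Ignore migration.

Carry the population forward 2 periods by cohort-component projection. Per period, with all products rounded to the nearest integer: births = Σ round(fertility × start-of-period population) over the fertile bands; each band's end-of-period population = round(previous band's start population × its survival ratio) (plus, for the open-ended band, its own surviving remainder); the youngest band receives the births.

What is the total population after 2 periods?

Numbering the bands 1..5 from youngest to oldest:
After projecting period 1:
Births: 5000 * 0.138 = 690
Band 2: 1050 * 0.953 = 1001
Band 3: 6950 * 0.939 = 6526
Band 4: 5000 * 0.924 = 4620
Band 5: 7100 * 0.918 + 5250 * 0.511 = 6518 + 2683 = 9201
Population now: 0–14=690, 15–29=1001, 30–44=6526, 45–59=4620, 60+=9201
After projecting period 2:
Births: 6526 * 0.138 = 901
Band 2: 690 * 0.953 = 658
Band 3: 1001 * 0.939 = 940
Band 4: 6526 * 0.924 = 6030
Band 5: 4620 * 0.918 + 9201 * 0.511 = 4241 + 4702 = 8943
Population now: 0–14=901, 15–29=658, 30–44=940, 45–59=6030, 60+=8943
Total after period 2: 901 + 658 + 940 + 6030 + 8943 = 17472

17472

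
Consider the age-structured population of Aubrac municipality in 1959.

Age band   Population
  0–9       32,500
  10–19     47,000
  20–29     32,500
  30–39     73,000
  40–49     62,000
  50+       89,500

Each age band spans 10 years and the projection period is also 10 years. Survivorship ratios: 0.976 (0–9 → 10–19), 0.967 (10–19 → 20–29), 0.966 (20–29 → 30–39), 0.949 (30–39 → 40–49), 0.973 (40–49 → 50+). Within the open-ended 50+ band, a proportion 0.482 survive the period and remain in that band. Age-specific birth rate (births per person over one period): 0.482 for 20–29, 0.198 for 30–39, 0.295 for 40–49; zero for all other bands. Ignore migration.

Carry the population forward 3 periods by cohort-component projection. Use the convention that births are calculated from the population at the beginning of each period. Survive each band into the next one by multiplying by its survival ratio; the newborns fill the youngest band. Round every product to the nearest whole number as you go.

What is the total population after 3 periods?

282161

Call the groups 1 to 6, youngest first.
Period 1:
Births: 32500 * 0.482 = 15665 ; 73000 * 0.198 = 14454 ; 62000 * 0.295 = 18290 → total 48409
Group 2: 32500 * 0.976 = 31720
Group 3: 47000 * 0.967 = 45449
Group 4: 32500 * 0.966 = 31395
Group 5: 73000 * 0.949 = 69277
Group 6: 62000 * 0.973 + 89500 * 0.482 = 60326 + 43139 = 103465
End of period: [48409, 31720, 45449, 31395, 69277, 103465]
Period 2:
Births: 45449 * 0.482 = 21906 ; 31395 * 0.198 = 6216 ; 69277 * 0.295 = 20437 → total 48559
Group 2: 48409 * 0.976 = 47247
Group 3: 31720 * 0.967 = 30673
Group 4: 45449 * 0.966 = 43904
Group 5: 31395 * 0.949 = 29794
Group 6: 69277 * 0.973 + 103465 * 0.482 = 67407 + 49870 = 117277
End of period: [48559, 47247, 30673, 43904, 29794, 117277]
Period 3:
Births: 30673 * 0.482 = 14784 ; 43904 * 0.198 = 8693 ; 29794 * 0.295 = 8789 → total 32266
Group 2: 48559 * 0.976 = 47394
Group 3: 47247 * 0.967 = 45688
Group 4: 30673 * 0.966 = 29630
Group 5: 43904 * 0.949 = 41665
Group 6: 29794 * 0.973 + 117277 * 0.482 = 28990 + 56528 = 85518
End of period: [32266, 47394, 45688, 29630, 41665, 85518]
Total after period 3: 32266 + 47394 + 45688 + 29630 + 41665 + 85518 = 282161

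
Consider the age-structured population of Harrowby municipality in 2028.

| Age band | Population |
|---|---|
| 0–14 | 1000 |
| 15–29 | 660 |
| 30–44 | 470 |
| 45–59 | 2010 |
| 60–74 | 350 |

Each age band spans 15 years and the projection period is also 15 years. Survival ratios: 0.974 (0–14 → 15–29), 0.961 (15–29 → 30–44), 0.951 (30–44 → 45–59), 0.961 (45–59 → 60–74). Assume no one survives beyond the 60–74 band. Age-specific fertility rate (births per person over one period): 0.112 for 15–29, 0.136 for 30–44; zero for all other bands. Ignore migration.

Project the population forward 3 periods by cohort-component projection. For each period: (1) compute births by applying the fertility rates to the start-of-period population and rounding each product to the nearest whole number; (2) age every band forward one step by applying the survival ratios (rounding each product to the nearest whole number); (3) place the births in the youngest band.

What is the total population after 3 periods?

1930

Call the groups 1 to 5, youngest first.
— Period 1 —
Births: 660 × 0.112 = 74  |  470 × 0.136 = 64 — total 138
Group 2: 1000 × 0.974 = 974
Group 3: 660 × 0.961 = 634
Group 4: 470 × 0.951 = 447
Group 5: 2010 × 0.961 = 1932
End of period: [138, 974, 634, 447, 1932]
— Period 2 —
Births: 974 × 0.112 = 109  |  634 × 0.136 = 86 — total 195
Group 2: 138 × 0.974 = 134
Group 3: 974 × 0.961 = 936
Group 4: 634 × 0.951 = 603
Group 5: 447 × 0.961 = 430
End of period: [195, 134, 936, 603, 430]
— Period 3 —
Births: 134 × 0.112 = 15  |  936 × 0.136 = 127 — total 142
Group 2: 195 × 0.974 = 190
Group 3: 134 × 0.961 = 129
Group 4: 936 × 0.951 = 890
Group 5: 603 × 0.961 = 579
End of period: [142, 190, 129, 890, 579]
Total after period 3: 142 + 190 + 129 + 890 + 579 = 1930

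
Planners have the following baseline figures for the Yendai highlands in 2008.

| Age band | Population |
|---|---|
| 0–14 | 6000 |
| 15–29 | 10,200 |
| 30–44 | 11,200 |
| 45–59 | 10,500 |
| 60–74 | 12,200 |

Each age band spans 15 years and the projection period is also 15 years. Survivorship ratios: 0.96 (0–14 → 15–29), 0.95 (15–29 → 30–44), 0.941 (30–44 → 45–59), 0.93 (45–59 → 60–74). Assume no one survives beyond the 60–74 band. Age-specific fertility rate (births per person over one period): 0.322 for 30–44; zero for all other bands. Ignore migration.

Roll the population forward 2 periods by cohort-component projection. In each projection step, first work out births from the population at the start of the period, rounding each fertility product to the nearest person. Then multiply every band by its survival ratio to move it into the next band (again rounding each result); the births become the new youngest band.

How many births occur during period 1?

— Period 1 —
Births: 11200 × 0.322 = 3606
15–29: 6000 × 0.96 = 5760
30–44: 10200 × 0.95 = 9690
45–59: 11200 × 0.941 = 10539
60–74: 10500 × 0.93 = 9765
Population now: 0–14=3606, 15–29=5760, 30–44=9690, 45–59=10539, 60–74=9765

3606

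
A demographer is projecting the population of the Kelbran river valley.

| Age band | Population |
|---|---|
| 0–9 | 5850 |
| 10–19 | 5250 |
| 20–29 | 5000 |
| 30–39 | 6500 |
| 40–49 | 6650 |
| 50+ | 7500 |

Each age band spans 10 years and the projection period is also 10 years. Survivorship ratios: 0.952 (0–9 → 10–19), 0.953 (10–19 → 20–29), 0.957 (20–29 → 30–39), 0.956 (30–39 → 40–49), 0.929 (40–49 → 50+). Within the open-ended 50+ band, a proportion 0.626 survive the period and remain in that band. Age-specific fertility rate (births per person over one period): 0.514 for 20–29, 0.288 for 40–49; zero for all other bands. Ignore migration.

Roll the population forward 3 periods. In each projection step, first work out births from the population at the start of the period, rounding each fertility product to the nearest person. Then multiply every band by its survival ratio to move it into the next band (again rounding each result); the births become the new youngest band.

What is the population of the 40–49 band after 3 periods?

[period 1]
Births: 5000 * 0.514 = 2570  |  6650 * 0.288 = 1915 ⇒ total 4485
10–19: 5850 * 0.952 = 5569
20–29: 5250 * 0.953 = 5003
30–39: 5000 * 0.957 = 4785
40–49: 6500 * 0.956 = 6214
50+: 6650 * 0.929 + 7500 * 0.626 = 6178 + 4695 = 10873
→ [4485, 5569, 5003, 4785, 6214, 10873]
[period 2]
Births: 5003 * 0.514 = 2572  |  6214 * 0.288 = 1790 ⇒ total 4362
10–19: 4485 * 0.952 = 4270
20–29: 5569 * 0.953 = 5307
30–39: 5003 * 0.957 = 4788
40–49: 4785 * 0.956 = 4574
50+: 6214 * 0.929 + 10873 * 0.626 = 5773 + 6806 = 12579
→ [4362, 4270, 5307, 4788, 4574, 12579]
[period 3]
Births: 5307 * 0.514 = 2728  |  4574 * 0.288 = 1317 ⇒ total 4045
10–19: 4362 * 0.952 = 4153
20–29: 4270 * 0.953 = 4069
30–39: 5307 * 0.957 = 5079
40–49: 4788 * 0.956 = 4577
50+: 4574 * 0.929 + 12579 * 0.626 = 4249 + 7874 = 12123
→ [4045, 4153, 4069, 5079, 4577, 12123]

4577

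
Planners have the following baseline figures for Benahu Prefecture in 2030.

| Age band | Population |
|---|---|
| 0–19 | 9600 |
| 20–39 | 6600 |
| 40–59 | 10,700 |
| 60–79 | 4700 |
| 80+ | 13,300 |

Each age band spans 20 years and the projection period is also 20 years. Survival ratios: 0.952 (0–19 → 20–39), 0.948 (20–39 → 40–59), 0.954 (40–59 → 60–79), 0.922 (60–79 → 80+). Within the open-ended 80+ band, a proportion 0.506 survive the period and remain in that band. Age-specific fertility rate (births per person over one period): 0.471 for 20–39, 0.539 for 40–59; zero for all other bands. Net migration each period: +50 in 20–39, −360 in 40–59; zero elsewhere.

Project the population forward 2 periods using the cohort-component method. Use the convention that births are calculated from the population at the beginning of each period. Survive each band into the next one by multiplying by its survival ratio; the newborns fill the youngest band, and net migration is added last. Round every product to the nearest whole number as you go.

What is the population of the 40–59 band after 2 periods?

Numbering the groups 1..5 from youngest to oldest:
— Period 1 —
Births: 6600 × 0.471 = 3109  |  10700 × 0.539 = 5767 — total 8876
Group 2: 9600 × 0.952 = 9139
Group 3: 6600 × 0.948 = 6257
Group 4: 10700 × 0.954 = 10208
Group 5: 4700 × 0.922 + 13300 × 0.506 = 4333 + 6730 = 11063
Net migration: Group 2 + 50 → 9189; Group 3 − 360 → 5897
→ [8876, 9189, 5897, 10208, 11063]
— Period 2 —
Births: 9189 × 0.471 = 4328  |  5897 × 0.539 = 3178 — total 7506
Group 2: 8876 × 0.952 = 8450
Group 3: 9189 × 0.948 = 8711
Group 4: 5897 × 0.954 = 5626
Group 5: 10208 × 0.922 + 11063 × 0.506 = 9412 + 5598 = 15010
Net migration: Group 2 + 50 → 8500; Group 3 − 360 → 8351
→ [7506, 8500, 8351, 5626, 15010]

8351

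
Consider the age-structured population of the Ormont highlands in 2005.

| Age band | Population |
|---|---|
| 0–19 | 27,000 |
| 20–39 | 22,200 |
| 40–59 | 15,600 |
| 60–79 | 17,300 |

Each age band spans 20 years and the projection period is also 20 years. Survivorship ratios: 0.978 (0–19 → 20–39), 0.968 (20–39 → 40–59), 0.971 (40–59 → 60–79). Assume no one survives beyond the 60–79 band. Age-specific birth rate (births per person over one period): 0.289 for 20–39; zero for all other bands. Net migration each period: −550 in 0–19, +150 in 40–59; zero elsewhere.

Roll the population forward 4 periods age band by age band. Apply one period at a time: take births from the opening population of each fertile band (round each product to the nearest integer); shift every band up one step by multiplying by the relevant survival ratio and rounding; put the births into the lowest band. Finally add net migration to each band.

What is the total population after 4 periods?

14926

Period 1.
Births: 22200 × 0.289 = 6416
20–39: 27000 × 0.978 = 26406
40–59: 22200 × 0.968 = 21490
60–79: 15600 × 0.971 = 15148
Net migration: 0–19 − 550 → 5866; 40–59 + 150 → 21640
Population now: 0–19=5866, 20–39=26406, 40–59=21640, 60–79=15148
Period 2.
Births: 26406 × 0.289 = 7631
20–39: 5866 × 0.978 = 5737
40–59: 26406 × 0.968 = 25561
60–79: 21640 × 0.971 = 21012
Net migration: 0–19 − 550 → 7081; 40–59 + 150 → 25711
Population now: 0–19=7081, 20–39=5737, 40–59=25711, 60–79=21012
Period 3.
Births: 5737 × 0.289 = 1658
20–39: 7081 × 0.978 = 6925
40–59: 5737 × 0.968 = 5553
60–79: 25711 × 0.971 = 24965
Net migration: 0–19 − 550 → 1108; 40–59 + 150 → 5703
Population now: 0–19=1108, 20–39=6925, 40–59=5703, 60–79=24965
Period 4.
Births: 6925 × 0.289 = 2001
20–39: 1108 × 0.978 = 1084
40–59: 6925 × 0.968 = 6703
60–79: 5703 × 0.971 = 5538
Net migration: 0–19 − 550 → 1451; 40–59 + 150 → 6853
Population now: 0–19=1451, 20–39=1084, 40–59=6853, 60–79=5538
Total after period 4: 1451 + 1084 + 6853 + 5538 = 14926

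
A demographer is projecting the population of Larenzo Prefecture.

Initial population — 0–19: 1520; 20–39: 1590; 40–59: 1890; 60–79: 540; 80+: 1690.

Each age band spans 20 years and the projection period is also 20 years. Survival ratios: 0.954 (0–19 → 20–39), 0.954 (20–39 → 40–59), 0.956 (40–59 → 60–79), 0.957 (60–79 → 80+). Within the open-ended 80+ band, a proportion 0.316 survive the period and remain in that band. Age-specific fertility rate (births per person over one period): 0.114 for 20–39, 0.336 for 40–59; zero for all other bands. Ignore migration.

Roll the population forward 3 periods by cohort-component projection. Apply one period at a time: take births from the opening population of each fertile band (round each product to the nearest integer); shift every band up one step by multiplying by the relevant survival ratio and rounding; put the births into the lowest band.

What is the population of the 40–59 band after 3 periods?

Call the groups 1 to 5, youngest first.
— Period 1 —
Births: 1590 × 0.114 = 181  |  1890 × 0.336 = 635 → 816
Group 2: 1520 × 0.954 = 1450
Group 3: 1590 × 0.954 = 1517
Group 4: 1890 × 0.956 = 1807
Group 5: 540 × 0.957 + 1690 × 0.316 = 517 + 534 = 1051
Population now: 0–19=816, 20–39=1450, 40–59=1517, 60–79=1807, 80+=1051
— Period 2 —
Births: 1450 × 0.114 = 165  |  1517 × 0.336 = 510 → 675
Group 2: 816 × 0.954 = 778
Group 3: 1450 × 0.954 = 1383
Group 4: 1517 × 0.956 = 1450
Group 5: 1807 × 0.957 + 1051 × 0.316 = 1729 + 332 = 2061
Population now: 0–19=675, 20–39=778, 40–59=1383, 60–79=1450, 80+=2061
— Period 3 —
Births: 778 × 0.114 = 89  |  1383 × 0.336 = 465 → 554
Group 2: 675 × 0.954 = 644
Group 3: 778 × 0.954 = 742
Group 4: 1383 × 0.956 = 1322
Group 5: 1450 × 0.957 + 2061 × 0.316 = 1388 + 651 = 2039
Population now: 0–19=554, 20–39=644, 40–59=742, 60–79=1322, 80+=2039

742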